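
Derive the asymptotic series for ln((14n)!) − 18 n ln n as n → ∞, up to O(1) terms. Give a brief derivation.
ln((14n)!) − 18 n ln n = −4 n ln n + 14(ln 14 − 1) n + (1/2) ln(2π·14n) + O(1/n)

Stirling: ln((14n)!) = 14n ln(14n) − 14n + (1/2) ln(2π·14n) + O(1/n).
Expand 14n ln(14n) = 14n (ln n + ln 14) = 14n ln n + 14n ln 14.
Subtract 18n ln n: leading term is (14 − 18) n ln n = −4 n ln n. The next term is 14n ln 14 − 14n = 14(ln 14 − 1) n. Then the (1/2) ln(2π·14n) correction.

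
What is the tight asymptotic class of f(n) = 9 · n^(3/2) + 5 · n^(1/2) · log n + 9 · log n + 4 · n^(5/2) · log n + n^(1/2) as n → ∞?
f(n) ∈ Θ(n^(5/2) · log n)

Compare the terms by growth order. For large n, n^a · (log n)^b dominates n^a' · (log n)^b' iff a > a', or (a = a' and b > b'). Ranking the 5 terms shows the dominant one is 4 · n^(5/2) · log n. Hence f(n) ∈ Θ(n^(5/2) · log n).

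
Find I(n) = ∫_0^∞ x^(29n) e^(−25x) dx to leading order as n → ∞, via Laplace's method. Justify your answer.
I(n) ~ (sqrt(2π·29n) / 25) · (29n/(25e))^(29n)

Write the integrand as exp(29n ln x − 25x) and set f(x) = 29n ln x − 25x. Then f'(x) = 29n/x − 25 = 0 at x* = 29n/25, and f''(x*) = −29n/x*^2 = −25^2/(29n). Laplace's method (interior maximum) gives
  I(n) ~ e^(f(x*)) · sqrt(2π / |f''(x*)|)
        = exp(29n ln(29n/25) − 29n) · sqrt(2π · 29n / 25^2)
        = (29n/25)^(29n) e^(−29n) · sqrt(2π·29n) / 25
        = (sqrt(2π·29n) / 25) · (29n/(25e))^(29n).
This matches Γ(29n+1)/25^(29n+1) with Stirling applied to Γ.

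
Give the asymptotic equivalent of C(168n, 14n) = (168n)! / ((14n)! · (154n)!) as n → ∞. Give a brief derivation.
C(168n, 14n) ~ (8916100448256/285311670611)^(14n) · sqrt(6/(11π·14n))

Write N = 14n. Apply Stirling to each factorial:
  (12N)! ~ sqrt(2π·12N) · (12N/e)^(12N),
  N! ~ sqrt(2π N) · (N/e)^N,
  (11N)! ~ sqrt(2π·11N) · (11N/e)^(11N).
The exponential factors combine to (12N)^(12N) / (N^N · (11N)^(11N)) = 12^(12N)/11^(11N) = (12^12/11^11)^N = (8916100448256/285311670611)^N.
The square-root prefactors combine to sqrt(2π·12N) / (sqrt(2π N)·sqrt(2π·11N)) = sqrt(12 / (2π·11·N)) = sqrt(6/(11π·14n)).
Substituting N = 14n: C(168n, 14n) ~ (8916100448256/285311670611)^(14n) · sqrt(6/(11π·14n)).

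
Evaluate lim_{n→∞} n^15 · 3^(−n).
lim = 0

Exponentials with base > 1 dominate every fixed polynomial: for any fixed c, n^c / 3^n → 0 as n → ∞ (e.g. by the ratio test, or by writing 3^n = e^(n ln 3) and noting e^(n ln 3) / n^c → ∞). Hence n^15 · 3^(−n) = n^15 / 3^n → 0.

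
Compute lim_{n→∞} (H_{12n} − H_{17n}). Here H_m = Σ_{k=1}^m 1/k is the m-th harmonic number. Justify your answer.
lim = ln(12/17)

Euler-Maclaurin gives H_m = ln m + γ + 1/(2m) + O(1/m^2). The γ and O(1/m) terms cancel in the difference:
  H_{12n} − H_{17n} = ln(12n) − ln(17n) + O(1/n) = ln(12/17) + O(1/n).
Hence the limit is ln(12/17).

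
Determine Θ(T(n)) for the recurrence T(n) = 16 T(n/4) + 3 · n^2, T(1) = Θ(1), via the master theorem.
T(n) = Θ(n^2 log n)

log_4 16 = 2, and f(n) = 3 · n^2 = Θ(n^(log_4 16)). This is Case 2 of the master theorem: T(n) = Θ(f(n) · log n) = Θ(n^2 log n).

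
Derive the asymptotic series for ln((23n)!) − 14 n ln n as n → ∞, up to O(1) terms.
ln((23n)!) − 14 n ln n = 9 n ln n + 23(ln 23 − 1) n + (1/2) ln(2π·23n) + O(1/n)

Stirling: ln((23n)!) = 23n ln(23n) − 23n + (1/2) ln(2π·23n) + O(1/n).
Expand 23n ln(23n) = 23n (ln n + ln 23) = 23n ln n + 23n ln 23.
Subtract 14n ln n: leading term is (23 − 14) n ln n = 9 n ln n. The next term is 23n ln 23 − 23n = 23(ln 23 − 1) n. Then the (1/2) ln(2π·23n) correction.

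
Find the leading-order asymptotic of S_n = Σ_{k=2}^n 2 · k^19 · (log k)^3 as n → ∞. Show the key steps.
S_n ~ n^20 · (log n)^3 / 10

By integral comparison, S_n = ∫_1^n 2 · x^19 · (log x)^3 dx + O(n^19 · (log n)^3). For the integral, the leading term of ∫_1^n x^19 (log x)^3 dx is n^20/20 · (log n)^3 (by repeated integration by parts; each step lowers the log-exponent and produces a relatively O(1/log n) correction). Hence S_n ~ n^20 · (log n)^3 / 10.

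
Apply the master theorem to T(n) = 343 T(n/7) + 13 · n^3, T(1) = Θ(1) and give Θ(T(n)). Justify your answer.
T(n) = Θ(n^3 log n)

log_7 343 = 3, and f(n) = 13 · n^3 = Θ(n^(log_7 343)). This is Case 2 of the master theorem: T(n) = Θ(f(n) · log n) = Θ(n^3 log n).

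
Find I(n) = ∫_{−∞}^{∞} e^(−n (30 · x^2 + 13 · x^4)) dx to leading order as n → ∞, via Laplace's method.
I(n) ~ sqrt(π/(30n))

φ(x) = 30 · x^2 + 13 · x^4 has its unique global minimum at x* = 0 (since φ'(x) = 60x + 52x^3 = 0 only at x = 0 for real x with both coefficients positive, and φ → ∞ as |x| → ∞). At x* = 0, φ(0) = 0 and φ''(0) = 60. Laplace's method then gives
  I(n) ~ sqrt(2π / (n · φ''(0))) · e^(−n φ(0)) = sqrt(2π / (60n)) = sqrt(π/(30n)).
The 13 · x^4 term contributes only at subleading order (an O(1/n) relative correction).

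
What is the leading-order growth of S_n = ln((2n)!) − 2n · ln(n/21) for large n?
S_n ~ 2n · (ln 42 − 1) + O(ln n)

Stirling: ln((2n)!) = 2n ln(2n) − 2n + O(ln n).
  S_n = 2n ln(2n) − 2n − 2n ln(n/21) + O(ln n)
      = 2n ln(2n) − 2n ln n + 2n ln 21 − 2n + O(ln n)
      = 2n ln 2 + 2n ln 21 − 2n + O(ln n)
      = 2n (ln 42 − 1) + O(ln n).
Numerically ln(42) − 1 ≈ 2.7377.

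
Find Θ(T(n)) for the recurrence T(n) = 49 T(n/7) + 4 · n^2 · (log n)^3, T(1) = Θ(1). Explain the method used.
T(n) = Θ(n^2 · (log n)^4)

Here log_7 49 = 2 and f(n) = 4 · n^2 · (log n)^3 = Θ(n^(log_7 49) · (log n)^3). This is the extended Case 2 of the master theorem (f matches the critical exponent up to log factors), giving T(n) = Θ(n^(log_7 49) · (log n)^(3+1)) = Θ(n^2 · (log n)^4).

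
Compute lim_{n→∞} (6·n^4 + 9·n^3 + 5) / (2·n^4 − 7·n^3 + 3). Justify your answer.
lim = 6/2 = 3

For large n the leading n^4 terms dominate both numerator and denominator. Dividing top and bottom by n^4, every other term tends to 0, leaving 6/2 = 3.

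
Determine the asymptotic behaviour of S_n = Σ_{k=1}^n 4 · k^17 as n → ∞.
S_n ~ 2 · n^18 / 9

By integral comparison (Euler-Maclaurin), Σ_{k=1}^n 4 · k^17 = 4 · ∫_0^n x^17 dx + O(n^17) = 4 · n^18/18 = 2 · n^18 / 9 + O(n^17). (Equivalently, Faulhaber's formula gives the same leading term.)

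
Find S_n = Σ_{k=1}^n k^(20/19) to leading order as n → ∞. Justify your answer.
S_n ~ (19/39) · n^(39/19)

Integral comparison: Σ_{k=1}^n k^(20/19) = ∫_0^n x^(20/19) dx + O(n^(20/19)). The integral is n^(1 + 20/19) / (1 + 20/19) = n^((20+19)/19) / ((20+19)/19) = (19/39) · n^(39/19).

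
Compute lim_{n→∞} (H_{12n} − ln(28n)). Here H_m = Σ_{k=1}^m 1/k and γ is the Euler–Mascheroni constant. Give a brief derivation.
lim = ln(3/7) + γ

By Euler-Maclaurin, H_m = ln m + γ + O(1/m). So
  H_{12n} − ln(28n) = ln(12n) + γ − ln(28n) + O(1/n)
                       = ln(12/28) + γ + O(1/n).
Hence the limit is ln(12/28) + γ (= ln(3/7)).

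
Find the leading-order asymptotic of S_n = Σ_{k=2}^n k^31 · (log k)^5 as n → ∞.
S_n ~ n^32 · (log n)^5 / 32

By integral comparison, S_n = ∫_1^n x^31 · (log x)^5 dx + O(n^31 · (log n)^5). For the integral, the leading term of ∫_1^n x^31 (log x)^5 dx is n^32/32 · (log n)^5 (by repeated integration by parts; each step lowers the log-exponent and produces a relatively O(1/log n) correction). Hence S_n ~ n^32 · (log n)^5 / 32.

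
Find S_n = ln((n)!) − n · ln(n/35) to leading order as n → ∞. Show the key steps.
S_n ~ n · (ln 35 − 1) + O(ln n)

Stirling: ln((n)!) = n ln(n) − n + O(ln n).
  S_n = n ln(n) − n − n ln(n/35) + O(ln n)
      = n ln(n) − n ln n + n ln 35 − n + O(ln n)
      = n ln 35 − n + O(ln n)
      = n (ln 35 − 1) + O(ln n).
Numerically ln(35) − 1 ≈ 2.5553.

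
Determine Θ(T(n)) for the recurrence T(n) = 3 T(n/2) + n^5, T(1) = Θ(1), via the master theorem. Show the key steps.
T(n) = Θ(n^5)

log_2 3 ≈ 1.585. f(n) = n^5 dominates n^(log_2 3) since 5 > 1.585, and the regularity condition a·f(n/b) = 3·(n/2)^5 = (3/32)·n^5 ≤ c·f(n) holds with c = 3/32 ≈ 0.0938 < 1. So this is Case 3: T(n) = Θ(f(n)) = Θ(n^5).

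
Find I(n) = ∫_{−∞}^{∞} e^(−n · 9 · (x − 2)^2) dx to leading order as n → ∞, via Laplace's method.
I(n) = sqrt(π/(9n))

Here φ(x) = 9 · (x − 2)^2 has its unique minimum at x* = 2 with φ(x*) = 0 and φ''(x*) = 18. Laplace's method gives
  I(n) ~ e^(−n φ(x*)) · sqrt(2π / (n · φ''(x*))) = sqrt(2π / (18n)) = sqrt(π/(9n)).
This is exact: substituting u = (x − 2)·sqrt(9n) gives I(n) = (1/sqrt(9n)) ∫_{−∞}^{∞} e^(−u^2) du = sqrt(π/(9n)).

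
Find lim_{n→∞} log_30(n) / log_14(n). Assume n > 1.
lim = ln(14) / ln(30) = log_30(14)

Change of base: log_30(n) = ln n / ln 30 and log_14(n) = ln n / ln 14. The ratio is (ln n / ln 30) · (ln 14 / ln n) = ln 14 / ln 30, a constant independent of n. So the limit is ln 14 / ln 30 = log_30(14).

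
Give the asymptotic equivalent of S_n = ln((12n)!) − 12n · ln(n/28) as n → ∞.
S_n ~ 12n · (ln 336 − 1) + O(ln n)

Stirling: ln((12n)!) = 12n ln(12n) − 12n + O(ln n).
  S_n = 12n ln(12n) − 12n − 12n ln(n/28) + O(ln n)
      = 12n ln(12n) − 12n ln n + 12n ln 28 − 12n + O(ln n)
      = 12n ln 12 + 12n ln 28 − 12n + O(ln n)
      = 12n (ln 336 − 1) + O(ln n).
Numerically ln(336) − 1 ≈ 4.8171.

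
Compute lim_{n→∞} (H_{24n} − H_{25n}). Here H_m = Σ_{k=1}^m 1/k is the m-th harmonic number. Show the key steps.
lim = ln(24/25)

Euler-Maclaurin gives H_m = ln m + γ + 1/(2m) + O(1/m^2). The γ and O(1/m) terms cancel in the difference:
  H_{24n} − H_{25n} = ln(24n) − ln(25n) + O(1/n) = ln(24/25) + O(1/n).
Hence the limit is ln(24/25).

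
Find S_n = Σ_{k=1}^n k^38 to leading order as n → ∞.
S_n ~ n^39 / 39

By integral comparison (Euler-Maclaurin), Σ_{k=1}^n k^38 = ∫_0^n x^38 dx + O(n^38) = n^39/39 + O(n^38). (Equivalently, Faulhaber's formula gives the same leading term.)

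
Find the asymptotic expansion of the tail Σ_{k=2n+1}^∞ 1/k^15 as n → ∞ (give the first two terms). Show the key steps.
Σ_{k>2n} 1/k^15 = 1/(14 · (2n)^14) − 1/(2 · (2n)^15) + O(1/(2n)^16)

Compare to the integral: ∫_{2n}^∞ x^(−15) dx = [−x^(−14)/14]_{2n}^∞ = 1/((15−1)·(2n)^14). The Euler-Maclaurin correction adds −f(2n)/2 = −1/(2·(2n)^15). Euler-Maclaurin then gives
  Σ_{k>2n} 1/k^15 = ∫_{2n}^∞ dx/x^15 − 1/(2·(2n)^15) + O(1/(2n)^16).
(Equivalently this is ζ(15) − Σ_{k≤2n} 1/k^15.)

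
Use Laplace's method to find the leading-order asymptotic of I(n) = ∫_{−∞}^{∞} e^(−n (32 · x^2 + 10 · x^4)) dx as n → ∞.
I(n) ~ sqrt(π/(32n))

φ(x) = 32 · x^2 + 10 · x^4 has its unique global minimum at x* = 0 (since φ'(x) = 64x + 40x^3 = 0 only at x = 0 for real x with both coefficients positive, and φ → ∞ as |x| → ∞). At x* = 0, φ(0) = 0 and φ''(0) = 64. Laplace's method then gives
  I(n) ~ sqrt(2π / (n · φ''(0))) · e^(−n φ(0)) = sqrt(2π / (64n)) = sqrt(π/(32n)).
The 10 · x^4 term contributes only at subleading order (an O(1/n) relative correction).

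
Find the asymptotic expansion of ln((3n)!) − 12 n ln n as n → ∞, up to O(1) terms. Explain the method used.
ln((3n)!) − 12 n ln n = −9 n ln n + 3(ln 3 − 1) n + (1/2) ln(2π·3n) + O(1/n)

Stirling: ln((3n)!) = 3n ln(3n) − 3n + (1/2) ln(2π·3n) + O(1/n).
Expand 3n ln(3n) = 3n (ln n + ln 3) = 3n ln n + 3n ln 3.
Subtract 12n ln n: leading term is (3 − 12) n ln n = −9 n ln n. The next term is 3n ln 3 − 3n = 3(ln 3 − 1) n. Then the (1/2) ln(2π·3n) correction.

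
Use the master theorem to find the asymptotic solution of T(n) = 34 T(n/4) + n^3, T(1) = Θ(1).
T(n) = Θ(n^3)

log_4 34 ≈ 2.544. f(n) = n^3 dominates n^(log_4 34) since 3 > 2.544, and the regularity condition a·f(n/b) = 34·(n/4)^3 = (34/64)·n^3 ≤ c·f(n) holds with c = 34/64 ≈ 0.531 < 1. So this is Case 3: T(n) = Θ(f(n)) = Θ(n^3).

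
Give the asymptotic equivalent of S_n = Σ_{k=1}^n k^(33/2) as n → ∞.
S_n ~ (2/35) · n^(35/2)

Integral comparison: Σ_{k=1}^n k^(33/2) = ∫_0^n x^(33/2) dx + O(n^(33/2)). The integral is n^(1 + 33/2) / (1 + 33/2) = n^((33+2)/2) / ((33+2)/2) = (2/35) · n^(35/2).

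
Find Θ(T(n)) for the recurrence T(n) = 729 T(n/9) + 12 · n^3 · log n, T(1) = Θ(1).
T(n) = Θ(n^3 · (log n)^2)

Here log_9 729 = 3 and f(n) = 12 · n^3 · log n = Θ(n^(log_9 729) · (log n)^1). This is the extended Case 2 of the master theorem (f matches the critical exponent up to log factors), giving T(n) = Θ(n^(log_9 729) · (log n)^(1+1)) = Θ(n^3 · (log n)^2).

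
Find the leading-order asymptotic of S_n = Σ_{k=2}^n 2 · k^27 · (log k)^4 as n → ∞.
S_n ~ n^28 · (log n)^4 / 14

By integral comparison, S_n = ∫_1^n 2 · x^27 · (log x)^4 dx + O(n^27 · (log n)^4). For the integral, the leading term of ∫_1^n x^27 (log x)^4 dx is n^28/28 · (log n)^4 (by repeated integration by parts; each step lowers the log-exponent and produces a relatively O(1/log n) correction). Hence S_n ~ n^28 · (log n)^4 / 14.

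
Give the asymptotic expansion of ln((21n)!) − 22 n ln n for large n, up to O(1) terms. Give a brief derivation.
ln((21n)!) − 22 n ln n = −n ln n + 21(ln 21 − 1) n + (1/2) ln(2π·21n) + O(1/n)

Stirling: ln((21n)!) = 21n ln(21n) − 21n + (1/2) ln(2π·21n) + O(1/n).
Expand 21n ln(21n) = 21n (ln n + ln 21) = 21n ln n + 21n ln 21.
Subtract 22n ln n: leading term is (21 − 22) n ln n = −n ln n. The next term is 21n ln 21 − 21n = 21(ln 21 − 1) n. Then the (1/2) ln(2π·21n) correction.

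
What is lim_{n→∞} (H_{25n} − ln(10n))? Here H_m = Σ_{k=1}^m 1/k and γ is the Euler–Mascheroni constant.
lim = ln(5/2) + γ

By Euler-Maclaurin, H_m = ln m + γ + O(1/m). So
  H_{25n} − ln(10n) = ln(25n) + γ − ln(10n) + O(1/n)
                       = ln(25/10) + γ + O(1/n).
Hence the limit is ln(25/10) + γ (= ln(5/2)).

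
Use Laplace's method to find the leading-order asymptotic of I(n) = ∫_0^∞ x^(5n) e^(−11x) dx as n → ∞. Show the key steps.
I(n) ~ (sqrt(2π·5n) / 11) · (5n/(11e))^(5n)

Write the integrand as exp(5n ln x − 11x) and set f(x) = 5n ln x − 11x. Then f'(x) = 5n/x − 11 = 0 at x* = 5n/11, and f''(x*) = −5n/x*^2 = −11^2/(5n). Laplace's method (interior maximum) gives
  I(n) ~ e^(f(x*)) · sqrt(2π / |f''(x*)|)
        = exp(5n ln(5n/11) − 5n) · sqrt(2π · 5n / 11^2)
        = (5n/11)^(5n) e^(−5n) · sqrt(2π·5n) / 11
        = (sqrt(2π·5n) / 11) · (5n/(11e))^(5n).
This matches Γ(5n+1)/11^(5n+1) with Stirling applied to Γ.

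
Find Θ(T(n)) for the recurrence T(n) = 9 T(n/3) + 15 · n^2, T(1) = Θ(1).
T(n) = Θ(n^2 log n)

log_3 9 = 2, and f(n) = 15 · n^2 = Θ(n^(log_3 9)). This is Case 2 of the master theorem: T(n) = Θ(f(n) · log n) = Θ(n^2 log n).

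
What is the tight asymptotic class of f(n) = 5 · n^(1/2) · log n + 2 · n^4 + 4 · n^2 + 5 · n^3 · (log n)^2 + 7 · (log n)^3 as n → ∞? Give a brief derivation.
f(n) ∈ Θ(n^4)

Compare the terms by growth order. For large n, n^a · (log n)^b dominates n^a' · (log n)^b' iff a > a', or (a = a' and b > b'). Ranking the 5 terms shows the dominant one is 2 · n^4. Hence f(n) ∈ Θ(n^4).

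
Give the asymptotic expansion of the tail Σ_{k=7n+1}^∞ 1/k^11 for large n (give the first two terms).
Σ_{k>7n} 1/k^11 = 1/(10 · (7n)^10) − 1/(2 · (7n)^11) + O(1/(7n)^12)

Compare to the integral: ∫_{7n}^∞ x^(−11) dx = [−x^(−10)/10]_{7n}^∞ = 1/((11−1)·(7n)^10). The Euler-Maclaurin correction adds −f(7n)/2 = −1/(2·(7n)^11). Euler-Maclaurin then gives
  Σ_{k>7n} 1/k^11 = ∫_{7n}^∞ dx/x^11 − 1/(2·(7n)^11) + O(1/(7n)^12).
(Equivalently this is ζ(11) − Σ_{k≤7n} 1/k^11.)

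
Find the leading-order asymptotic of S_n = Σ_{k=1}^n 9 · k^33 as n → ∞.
S_n ~ 9 · n^34 / 34

By integral comparison (Euler-Maclaurin), Σ_{k=1}^n 9 · k^33 = 9 · ∫_0^n x^33 dx + O(n^33) = 9 · n^34/34 + O(n^33). (Equivalently, Faulhaber's formula gives the same leading term.)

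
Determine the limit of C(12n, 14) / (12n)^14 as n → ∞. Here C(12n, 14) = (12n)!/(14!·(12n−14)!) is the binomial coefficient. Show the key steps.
lim = 1/14! = 1/87178291200

With N = 12n → ∞: C(N, 14) / N^14 = [N(N−1)…(N−13)] / (14! · N^14) = (1/14!) · 1 · (1 − 1/(12n)) · … · (1 − 13/(12n)). Each factor → 1 as N → ∞, so the limit is 1/14! = 1/87178291200.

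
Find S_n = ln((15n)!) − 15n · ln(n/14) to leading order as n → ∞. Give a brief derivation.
S_n ~ 15n · (ln 210 − 1) + O(ln n)

Stirling: ln((15n)!) = 15n ln(15n) − 15n + O(ln n).
  S_n = 15n ln(15n) − 15n − 15n ln(n/14) + O(ln n)
      = 15n ln(15n) − 15n ln n + 15n ln 14 − 15n + O(ln n)
      = 15n ln 15 + 15n ln 14 − 15n + O(ln n)
      = 15n (ln 210 − 1) + O(ln n).
Numerically ln(210) − 1 ≈ 4.3471.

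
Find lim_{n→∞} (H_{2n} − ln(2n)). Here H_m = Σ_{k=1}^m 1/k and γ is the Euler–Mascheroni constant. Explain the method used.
lim = γ

By Euler-Maclaurin, H_m = ln m + γ + O(1/m). So
  H_{2n} − ln(2n) = ln(2n) + γ − ln(2n) + O(1/n)
                       = ln(2/2) + γ + O(1/n).
Hence the limit is γ (since ln 1 = 0).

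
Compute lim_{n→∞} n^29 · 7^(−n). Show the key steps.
lim = 0

Exponentials with base > 1 dominate every fixed polynomial: for any fixed c, n^c / 7^n → 0 as n → ∞ (e.g. by the ratio test, or by writing 7^n = e^(n ln 7) and noting e^(n ln 7) / n^c → ∞). Hence n^29 · 7^(−n) = n^29 / 7^n → 0.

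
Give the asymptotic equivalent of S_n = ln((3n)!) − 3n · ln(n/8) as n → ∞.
S_n ~ 3n · (ln 24 − 1) + O(ln n)

Stirling: ln((3n)!) = 3n ln(3n) − 3n + O(ln n).
  S_n = 3n ln(3n) − 3n − 3n ln(n/8) + O(ln n)
      = 3n ln(3n) − 3n ln n + 3n ln 8 − 3n + O(ln n)
      = 3n ln 3 + 3n ln 8 − 3n + O(ln n)
      = 3n (ln 24 − 1) + O(ln n).
Numerically ln(24) − 1 ≈ 2.1781.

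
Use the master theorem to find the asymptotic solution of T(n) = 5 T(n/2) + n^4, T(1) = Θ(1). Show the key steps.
T(n) = Θ(n^4)

log_2 5 ≈ 2.322. f(n) = n^4 dominates n^(log_2 5) since 4 > 2.322, and the regularity condition a·f(n/b) = 5·(n/2)^4 = (5/16)·n^4 ≤ c·f(n) holds with c = 5/16 ≈ 0.312 < 1. So this is Case 3: T(n) = Θ(f(n)) = Θ(n^4).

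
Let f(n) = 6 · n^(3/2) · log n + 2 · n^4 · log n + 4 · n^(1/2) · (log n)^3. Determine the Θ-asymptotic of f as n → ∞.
f(n) ∈ Θ(n^4 · log n)

Compare the terms by growth order. For large n, n^a · (log n)^b dominates n^a' · (log n)^b' iff a > a', or (a = a' and b > b'). Ranking the 3 terms shows the dominant one is 2 · n^4 · log n. Hence f(n) ∈ Θ(n^4 · log n).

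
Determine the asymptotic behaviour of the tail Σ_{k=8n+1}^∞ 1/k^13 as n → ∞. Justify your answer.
Σ_{k>8n} 1/k^13 ~ 1/(12 · (8n)^12)

Compare to the integral: ∫_{8n}^∞ x^(−13) dx = [−x^(−12)/12]_{8n}^∞ = 1/((13−1)·(8n)^12). Euler-Maclaurin then gives
  Σ_{k>8n} 1/k^13 = ∫_{8n}^∞ dx/x^13 − 1/(2·(8n)^13) + O(1/(8n)^14).
(Equivalently this is ζ(13) − Σ_{k≤8n} 1/k^13.)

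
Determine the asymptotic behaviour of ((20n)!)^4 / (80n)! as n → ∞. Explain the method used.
((20n)!)^4/(80n)! ~ ((2π·20n)^(3/2) / 2) · 4^(−4·20n)  →  0

Write N = 20n. Stirling: N! ~ sqrt(2π N)(N/e)^N and (4N)! ~ sqrt(2π·4N)·(4N/e)^(4N).
  (N!)^4/(4N)! ~ (2π N)^(4/2) (N/e)^(4N) / [sqrt(2π·4N) (4N/e)^(4N)]
     = (2π N)^(4/2) / sqrt(2π·4N) · (N/(4N))^(4N)
     = (2π N)^((4−1)/2) / 2 · 4^(−4N).
Since 4^4 > 1, the factor 4^(−4N) decays exponentially, so the ratio → 0. Substituting N = 20n gives the stated form.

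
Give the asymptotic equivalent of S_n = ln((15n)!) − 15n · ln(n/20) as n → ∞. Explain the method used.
S_n ~ 15n · (ln 300 − 1) + O(ln n)

Stirling: ln((15n)!) = 15n ln(15n) − 15n + O(ln n).
  S_n = 15n ln(15n) − 15n − 15n ln(n/20) + O(ln n)
      = 15n ln(15n) − 15n ln n + 15n ln 20 − 15n + O(ln n)
      = 15n ln 15 + 15n ln 20 − 15n + O(ln n)
      = 15n (ln 300 − 1) + O(ln n).
Numerically ln(300) − 1 ≈ 4.7038.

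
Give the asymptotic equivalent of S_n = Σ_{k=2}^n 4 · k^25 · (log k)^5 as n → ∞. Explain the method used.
S_n ~ 2 · n^26 · (log n)^5 / 13

By integral comparison, S_n = ∫_1^n 4 · x^25 · (log x)^5 dx + O(n^25 · (log n)^5). For the integral, the leading term of ∫_1^n x^25 (log x)^5 dx is n^26/26 · (log n)^5 (by repeated integration by parts; each step lowers the log-exponent and produces a relatively O(1/log n) correction). Hence S_n ~ 2 · n^26 · (log n)^5 / 13.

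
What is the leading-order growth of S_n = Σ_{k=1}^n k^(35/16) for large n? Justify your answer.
S_n ~ (16/51) · n^(51/16)

Integral comparison: Σ_{k=1}^n k^(35/16) = ∫_0^n x^(35/16) dx + O(n^(35/16)). The integral is n^(1 + 35/16) / (1 + 35/16) = n^((35+16)/16) / ((35+16)/16) = (16/51) · n^(51/16).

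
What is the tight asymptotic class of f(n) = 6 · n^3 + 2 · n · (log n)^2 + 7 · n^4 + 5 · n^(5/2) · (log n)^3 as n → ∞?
f(n) ∈ Θ(n^4)

Compare the terms by growth order. For large n, n^a · (log n)^b dominates n^a' · (log n)^b' iff a > a', or (a = a' and b > b'). Ranking the 4 terms shows the dominant one is 7 · n^4. Hence f(n) ∈ Θ(n^4).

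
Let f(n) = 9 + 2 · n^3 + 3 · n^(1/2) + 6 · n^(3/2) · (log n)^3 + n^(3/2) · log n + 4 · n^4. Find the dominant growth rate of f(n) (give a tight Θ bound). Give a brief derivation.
f(n) ∈ Θ(n^4)

Compare the terms by growth order. For large n, n^a · (log n)^b dominates n^a' · (log n)^b' iff a > a', or (a = a' and b > b'). Ranking the 6 terms shows the dominant one is 4 · n^4. Hence f(n) ∈ Θ(n^4).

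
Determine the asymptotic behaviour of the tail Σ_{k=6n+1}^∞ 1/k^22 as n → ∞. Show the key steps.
Σ_{k>6n} 1/k^22 ~ 1/(21 · (6n)^21)

Compare to the integral: ∫_{6n}^∞ x^(−22) dx = [−x^(−21)/21]_{6n}^∞ = 1/((22−1)·(6n)^21). Euler-Maclaurin then gives
  Σ_{k>6n} 1/k^22 = ∫_{6n}^∞ dx/x^22 − 1/(2·(6n)^22) + O(1/(6n)^23).
(Equivalently this is ζ(22) − Σ_{k≤6n} 1/k^22.)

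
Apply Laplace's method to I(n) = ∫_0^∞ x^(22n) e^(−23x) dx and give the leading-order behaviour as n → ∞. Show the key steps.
I(n) ~ (sqrt(2π·22n) / 23) · (22n/(23e))^(22n)

Write the integrand as exp(22n ln x − 23x) and set f(x) = 22n ln x − 23x. Then f'(x) = 22n/x − 23 = 0 at x* = 22n/23, and f''(x*) = −22n/x*^2 = −23^2/(22n). Laplace's method (interior maximum) gives
  I(n) ~ e^(f(x*)) · sqrt(2π / |f''(x*)|)
        = exp(22n ln(22n/23) − 22n) · sqrt(2π · 22n / 23^2)
        = (22n/23)^(22n) e^(−22n) · sqrt(2π·22n) / 23
        = (sqrt(2π·22n) / 23) · (22n/(23e))^(22n).
This matches Γ(22n+1)/23^(22n+1) with Stirling applied to Γ.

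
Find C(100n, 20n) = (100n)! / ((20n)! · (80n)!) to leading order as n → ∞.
C(100n, 20n) ~ (3125/256)^(20n) · sqrt(5/(8π·20n))

Write N = 20n. Apply Stirling to each factorial:
  (5N)! ~ sqrt(2π·5N) · (5N/e)^(5N),
  N! ~ sqrt(2π N) · (N/e)^N,
  (4N)! ~ sqrt(2π·4N) · (4N/e)^(4N).
The exponential factors combine to (5N)^(5N) / (N^N · (4N)^(4N)) = 5^(5N)/4^(4N) = (5^5/4^4)^N = (3125/256)^N.
The square-root prefactors combine to sqrt(2π·5N) / (sqrt(2π N)·sqrt(2π·4N)) = sqrt(5 / (2π·4·N)) = sqrt(5/(8π·20n)).
Substituting N = 20n: C(100n, 20n) ~ (3125/256)^(20n) · sqrt(5/(8π·20n)).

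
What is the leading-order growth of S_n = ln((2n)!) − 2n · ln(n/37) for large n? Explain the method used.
S_n ~ 2n · (ln 74 − 1) + O(ln n)

Stirling: ln((2n)!) = 2n ln(2n) − 2n + O(ln n).
  S_n = 2n ln(2n) − 2n − 2n ln(n/37) + O(ln n)
      = 2n ln(2n) − 2n ln n + 2n ln 37 − 2n + O(ln n)
      = 2n ln 2 + 2n ln 37 − 2n + O(ln n)
      = 2n (ln 74 − 1) + O(ln n).
Numerically ln(74) − 1 ≈ 3.3041.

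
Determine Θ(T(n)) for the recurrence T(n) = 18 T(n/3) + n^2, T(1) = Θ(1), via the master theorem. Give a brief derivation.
T(n) = Θ(n^(log_3 18))

Master theorem: compare f(n) = n^2 to n^(log_3 18) where log_3 18 ≈ 2.631. Since 2 < log_3 18, we have f(n) = O(n^(log_3 18 − ε)) for some ε > 0 — Case 1. Hence T(n) = Θ(n^(log_3 18)).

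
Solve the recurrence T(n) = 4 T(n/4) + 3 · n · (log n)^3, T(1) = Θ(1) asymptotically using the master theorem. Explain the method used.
T(n) = Θ(n · (log n)^4)

Here log_4 4 = 1 and f(n) = 3 · n · (log n)^3 = Θ(n^(log_4 4) · (log n)^3). This is the extended Case 2 of the master theorem (f matches the critical exponent up to log factors), giving T(n) = Θ(n^(log_4 4) · (log n)^(3+1)) = Θ(n · (log n)^4).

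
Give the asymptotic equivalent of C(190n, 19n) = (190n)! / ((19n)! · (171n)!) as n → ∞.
C(190n, 19n) ~ (10000000000/387420489)^(19n) · sqrt(5/(9π·19n))

Write N = 19n. Apply Stirling to each factorial:
  (10N)! ~ sqrt(2π·10N) · (10N/e)^(10N),
  N! ~ sqrt(2π N) · (N/e)^N,
  (9N)! ~ sqrt(2π·9N) · (9N/e)^(9N).
The exponential factors combine to (10N)^(10N) / (N^N · (9N)^(9N)) = 10^(10N)/9^(9N) = (10^10/9^9)^N = (10000000000/387420489)^N.
The square-root prefactors combine to sqrt(2π·10N) / (sqrt(2π N)·sqrt(2π·9N)) = sqrt(10 / (2π·9·N)) = sqrt(5/(9π·19n)).
Substituting N = 19n: C(190n, 19n) ~ (10000000000/387420489)^(19n) · sqrt(5/(9π·19n)).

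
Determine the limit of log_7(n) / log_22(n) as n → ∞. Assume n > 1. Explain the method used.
lim = ln(22) / ln(7) = log_7(22)

Change of base: log_7(n) = ln n / ln 7 and log_22(n) = ln n / ln 22. The ratio is (ln n / ln 7) · (ln 22 / ln n) = ln 22 / ln 7, a constant independent of n. So the limit is ln 22 / ln 7 = log_7(22).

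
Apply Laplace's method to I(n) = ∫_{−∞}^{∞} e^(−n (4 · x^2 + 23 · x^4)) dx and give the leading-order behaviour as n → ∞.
I(n) ~ sqrt(π/(4n))

φ(x) = 4 · x^2 + 23 · x^4 has its unique global minimum at x* = 0 (since φ'(x) = 8x + 92x^3 = 0 only at x = 0 for real x with both coefficients positive, and φ → ∞ as |x| → ∞). At x* = 0, φ(0) = 0 and φ''(0) = 8. Laplace's method then gives
  I(n) ~ sqrt(2π / (n · φ''(0))) · e^(−n φ(0)) = sqrt(2π / (8n)) = sqrt(π/(4n)).
The 23 · x^4 term contributes only at subleading order (an O(1/n) relative correction).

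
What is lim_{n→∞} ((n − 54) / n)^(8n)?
lim = e^(−432)

Rewrite as (1 − 54/n)^(8n). By the standard limit (1 + x/n)^n → e^x, we have (1 − 54/n)^n → e^(−54), and raising to the 8th power gives e^(−432).
More precisely, ln[(1 − 54/n)^(8n)] = 8n · ln(1 − 54/n) = 8n · (-54/n + O(1/n^2)) = -432 + O(1/n) → -432.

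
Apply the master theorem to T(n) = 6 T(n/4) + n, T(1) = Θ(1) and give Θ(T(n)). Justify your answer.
T(n) = Θ(n^(log_4 6))

Master theorem: compare f(n) = n to n^(log_4 6) where log_4 6 ≈ 1.292. Since 1 < log_4 6, we have f(n) = O(n^(log_4 6 − ε)) for some ε > 0 — Case 1. Hence T(n) = Θ(n^(log_4 6)).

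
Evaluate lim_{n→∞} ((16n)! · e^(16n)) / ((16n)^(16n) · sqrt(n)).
lim = sqrt(2π·16)

Stirling: (16n)! ~ sqrt(2π·16n) · (16n/e)^(16n). Hence
  (16n)! · e^(16n) / (16n)^(16n) ~ sqrt(2π·16n).
Dividing by sqrt(n): sqrt(2π·16n) / sqrt(n) = sqrt(2π·16) · n^((1−1)/2), so the limit is sqrt(2π·16).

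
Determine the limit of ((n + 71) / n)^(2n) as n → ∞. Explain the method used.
lim = e^142

Rewrite as (1 + 71/n)^(2n). By the standard limit (1 + x/n)^n → e^x, we have (1 + 71/n)^n → e^71, and raising to the 2nd power gives e^142.
More precisely, ln[(1 + 71/n)^(2n)] = 2n · ln(1 + 71/n) = 2n · (71/n + O(1/n^2)) = 142 + O(1/n) → 142.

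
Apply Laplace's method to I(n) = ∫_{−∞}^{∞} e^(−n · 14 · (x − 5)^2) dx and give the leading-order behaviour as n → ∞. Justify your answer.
I(n) = sqrt(π/(14n))

Here φ(x) = 14 · (x − 5)^2 has its unique minimum at x* = 5 with φ(x*) = 0 and φ''(x*) = 28. Laplace's method gives
  I(n) ~ e^(−n φ(x*)) · sqrt(2π / (n · φ''(x*))) = sqrt(2π / (28n)) = sqrt(π/(14n)).
This is exact: substituting u = (x − 5)·sqrt(14n) gives I(n) = (1/sqrt(14n)) ∫_{−∞}^{∞} e^(−u^2) du = sqrt(π/(14n)).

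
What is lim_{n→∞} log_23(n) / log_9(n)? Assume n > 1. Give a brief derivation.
lim = ln(9) / ln(23) = log_23(9)

Change of base: log_23(n) = ln n / ln 23 and log_9(n) = ln n / ln 9. The ratio is (ln n / ln 23) · (ln 9 / ln n) = ln 9 / ln 23, a constant independent of n. So the limit is ln 9 / ln 23 = log_23(9).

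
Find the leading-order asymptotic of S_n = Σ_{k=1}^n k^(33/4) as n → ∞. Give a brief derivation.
S_n ~ (4/37) · n^(37/4)

Integral comparison: Σ_{k=1}^n k^(33/4) = ∫_0^n x^(33/4) dx + O(n^(33/4)). The integral is n^(1 + 33/4) / (1 + 33/4) = n^((33+4)/4) / ((33+4)/4) = (4/37) · n^(37/4).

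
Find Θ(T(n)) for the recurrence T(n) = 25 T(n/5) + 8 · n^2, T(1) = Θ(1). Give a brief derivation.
T(n) = Θ(n^2 log n)

log_5 25 = 2, and f(n) = 8 · n^2 = Θ(n^(log_5 25)). This is Case 2 of the master theorem: T(n) = Θ(f(n) · log n) = Θ(n^2 log n).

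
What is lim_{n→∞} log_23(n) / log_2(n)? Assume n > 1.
lim = ln(2) / ln(23) = log_23(2)

Change of base: log_23(n) = ln n / ln 23 and log_2(n) = ln n / ln 2. The ratio is (ln n / ln 23) · (ln 2 / ln n) = ln 2 / ln 23, a constant independent of n. So the limit is ln 2 / ln 23 = log_23(2).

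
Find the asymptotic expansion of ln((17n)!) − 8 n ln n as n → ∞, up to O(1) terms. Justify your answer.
ln((17n)!) − 8 n ln n = 9 n ln n + 17(ln 17 − 1) n + (1/2) ln(2π·17n) + O(1/n)

Stirling: ln((17n)!) = 17n ln(17n) − 17n + (1/2) ln(2π·17n) + O(1/n).
Expand 17n ln(17n) = 17n (ln n + ln 17) = 17n ln n + 17n ln 17.
Subtract 8n ln n: leading term is (17 − 8) n ln n = 9 n ln n. The next term is 17n ln 17 − 17n = 17(ln 17 − 1) n. Then the (1/2) ln(2π·17n) correction.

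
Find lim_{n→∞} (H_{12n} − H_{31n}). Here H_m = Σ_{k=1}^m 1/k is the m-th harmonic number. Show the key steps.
lim = ln(12/31)

Euler-Maclaurin gives H_m = ln m + γ + 1/(2m) + O(1/m^2). The γ and O(1/m) terms cancel in the difference:
  H_{12n} − H_{31n} = ln(12n) − ln(31n) + O(1/n) = ln(12/31) + O(1/n).
Hence the limit is ln(12/31).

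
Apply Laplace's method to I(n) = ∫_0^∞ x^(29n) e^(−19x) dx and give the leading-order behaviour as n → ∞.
I(n) ~ (sqrt(2π·29n) / 19) · (29n/(19e))^(29n)

Write the integrand as exp(29n ln x − 19x) and set f(x) = 29n ln x − 19x. Then f'(x) = 29n/x − 19 = 0 at x* = 29n/19, and f''(x*) = −29n/x*^2 = −19^2/(29n). Laplace's method (interior maximum) gives
  I(n) ~ e^(f(x*)) · sqrt(2π / |f''(x*)|)
        = exp(29n ln(29n/19) − 29n) · sqrt(2π · 29n / 19^2)
        = (29n/19)^(29n) e^(−29n) · sqrt(2π·29n) / 19
        = (sqrt(2π·29n) / 19) · (29n/(19e))^(29n).
This matches Γ(29n+1)/19^(29n+1) with Stirling applied to Γ.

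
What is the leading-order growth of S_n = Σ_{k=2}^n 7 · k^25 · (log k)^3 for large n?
S_n ~ 7 · n^26 · (log n)^3 / 26

By integral comparison, S_n = ∫_1^n 7 · x^25 · (log x)^3 dx + O(n^25 · (log n)^3). For the integral, the leading term of ∫_1^n x^25 (log x)^3 dx is n^26/26 · (log n)^3 (by repeated integration by parts; each step lowers the log-exponent and produces a relatively O(1/log n) correction). Hence S_n ~ 7 · n^26 · (log n)^3 / 26.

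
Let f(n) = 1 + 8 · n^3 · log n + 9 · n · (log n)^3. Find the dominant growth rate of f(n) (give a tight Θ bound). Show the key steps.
f(n) ∈ Θ(n^3 · log n)

Compare the terms by growth order. For large n, n^a · (log n)^b dominates n^a' · (log n)^b' iff a > a', or (a = a' and b > b'). Ranking the 3 terms shows the dominant one is 8 · n^3 · log n. Hence f(n) ∈ Θ(n^3 · log n).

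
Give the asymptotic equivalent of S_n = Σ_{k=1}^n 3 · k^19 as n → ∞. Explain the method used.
S_n ~ 3 · n^20 / 20

By integral comparison (Euler-Maclaurin), Σ_{k=1}^n 3 · k^19 = 3 · ∫_0^n x^19 dx + O(n^19) = 3 · n^20/20 + O(n^19). (Equivalently, Faulhaber's formula gives the same leading term.)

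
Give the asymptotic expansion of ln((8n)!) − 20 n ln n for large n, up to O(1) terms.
ln((8n)!) − 20 n ln n = −12 n ln n + 8(ln 8 − 1) n + (1/2) ln(2π·8n) + O(1/n)

Stirling: ln((8n)!) = 8n ln(8n) − 8n + (1/2) ln(2π·8n) + O(1/n).
Expand 8n ln(8n) = 8n (ln n + ln 8) = 8n ln n + 8n ln 8.
Subtract 20n ln n: leading term is (8 − 20) n ln n = −12 n ln n. The next term is 8n ln 8 − 8n = 8(ln 8 − 1) n. Then the (1/2) ln(2π·8n) correction.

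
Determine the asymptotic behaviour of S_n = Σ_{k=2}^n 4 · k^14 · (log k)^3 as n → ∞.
S_n ~ 4 · n^15 · (log n)^3 / 15

By integral comparison, S_n = ∫_1^n 4 · x^14 · (log x)^3 dx + O(n^14 · (log n)^3). For the integral, the leading term of ∫_1^n x^14 (log x)^3 dx is n^15/15 · (log n)^3 (by repeated integration by parts; each step lowers the log-exponent and produces a relatively O(1/log n) correction). Hence S_n ~ 4 · n^15 · (log n)^3 / 15.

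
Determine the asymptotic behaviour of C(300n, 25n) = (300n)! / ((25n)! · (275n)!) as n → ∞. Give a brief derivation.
C(300n, 25n) ~ (8916100448256/285311670611)^(25n) · sqrt(6/(11π·25n))

Write N = 25n. Apply Stirling to each factorial:
  (12N)! ~ sqrt(2π·12N) · (12N/e)^(12N),
  N! ~ sqrt(2π N) · (N/e)^N,
  (11N)! ~ sqrt(2π·11N) · (11N/e)^(11N).
The exponential factors combine to (12N)^(12N) / (N^N · (11N)^(11N)) = 12^(12N)/11^(11N) = (12^12/11^11)^N = (8916100448256/285311670611)^N.
The square-root prefactors combine to sqrt(2π·12N) / (sqrt(2π N)·sqrt(2π·11N)) = sqrt(12 / (2π·11·N)) = sqrt(6/(11π·25n)).
Substituting N = 25n: C(300n, 25n) ~ (8916100448256/285311670611)^(25n) · sqrt(6/(11π·25n)).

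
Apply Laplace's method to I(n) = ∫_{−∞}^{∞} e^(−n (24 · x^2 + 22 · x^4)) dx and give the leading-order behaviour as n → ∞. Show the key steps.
I(n) ~ sqrt(π/(24n))

φ(x) = 24 · x^2 + 22 · x^4 has its unique global minimum at x* = 0 (since φ'(x) = 48x + 88x^3 = 0 only at x = 0 for real x with both coefficients positive, and φ → ∞ as |x| → ∞). At x* = 0, φ(0) = 0 and φ''(0) = 48. Laplace's method then gives
  I(n) ~ sqrt(2π / (n · φ''(0))) · e^(−n φ(0)) = sqrt(2π / (48n)) = sqrt(π/(24n)).
The 22 · x^4 term contributes only at subleading order (an O(1/n) relative correction).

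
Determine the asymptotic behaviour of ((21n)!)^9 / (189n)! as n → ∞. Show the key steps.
((21n)!)^9/(189n)! ~ ((2π·21n)^(8/2) / 3) · 9^(−9·21n)  →  0

Write N = 21n. Stirling: N! ~ sqrt(2π N)(N/e)^N and (9N)! ~ sqrt(2π·9N)·(9N/e)^(9N).
  (N!)^9/(9N)! ~ (2π N)^(9/2) (N/e)^(9N) / [sqrt(2π·9N) (9N/e)^(9N)]
     = (2π N)^(9/2) / sqrt(2π·9N) · (N/(9N))^(9N)
     = (2π N)^((9−1)/2) / 3 · 9^(−9N).
Since 9^9 > 1, the factor 9^(−9N) decays exponentially, so the ratio → 0. Substituting N = 21n gives the stated form.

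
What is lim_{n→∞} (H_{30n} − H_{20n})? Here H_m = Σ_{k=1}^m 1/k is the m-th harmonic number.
lim = ln(30/20) = ln(3/2)

Euler-Maclaurin gives H_m = ln m + γ + 1/(2m) + O(1/m^2). The γ and O(1/m) terms cancel in the difference:
  H_{30n} − H_{20n} = ln(30n) − ln(20n) + O(1/n) = ln(30/20) + O(1/n).
Hence the limit is ln(30/20) = ln(3/2).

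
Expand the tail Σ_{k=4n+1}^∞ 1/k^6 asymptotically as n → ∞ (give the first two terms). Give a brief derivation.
Σ_{k>4n} 1/k^6 = 1/(5 · (4n)^5) − 1/(2 · (4n)^6) + O(1/(4n)^7)

Compare to the integral: ∫_{4n}^∞ x^(−6) dx = [−x^(−5)/5]_{4n}^∞ = 1/((6−1)·(4n)^5). The Euler-Maclaurin correction adds −f(4n)/2 = −1/(2·(4n)^6). Euler-Maclaurin then gives
  Σ_{k>4n} 1/k^6 = ∫_{4n}^∞ dx/x^6 − 1/(2·(4n)^6) + O(1/(4n)^7).
(Equivalently this is ζ(6) − Σ_{k≤4n} 1/k^6.)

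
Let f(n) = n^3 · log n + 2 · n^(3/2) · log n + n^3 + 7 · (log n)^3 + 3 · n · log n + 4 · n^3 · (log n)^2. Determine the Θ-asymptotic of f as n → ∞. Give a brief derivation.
f(n) ∈ Θ(n^3 · (log n)^2)

Compare the terms by growth order. For large n, n^a · (log n)^b dominates n^a' · (log n)^b' iff a > a', or (a = a' and b > b'). Ranking the 6 terms shows the dominant one is 4 · n^3 · (log n)^2. Hence f(n) ∈ Θ(n^3 · (log n)^2).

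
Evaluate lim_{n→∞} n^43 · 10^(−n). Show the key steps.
lim = 0

Exponentials with base > 1 dominate every fixed polynomial: for any fixed c, n^c / 10^n → 0 as n → ∞ (e.g. by the ratio test, or by writing 10^n = e^(n ln 10) and noting e^(n ln 10) / n^c → ∞). Hence n^43 · 10^(−n) = n^43 / 10^n → 0.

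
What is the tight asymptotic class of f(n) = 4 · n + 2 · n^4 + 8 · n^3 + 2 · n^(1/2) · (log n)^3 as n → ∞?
f(n) ∈ Θ(n^4)

Compare the terms by growth order. For large n, n^a · (log n)^b dominates n^a' · (log n)^b' iff a > a', or (a = a' and b > b'). Ranking the 4 terms shows the dominant one is 2 · n^4. Hence f(n) ∈ Θ(n^4).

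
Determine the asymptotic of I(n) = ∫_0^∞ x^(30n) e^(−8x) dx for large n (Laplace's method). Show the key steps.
I(n) ~ (sqrt(2π·30n) / 8) · (30n/(8e))^(30n)

Write the integrand as exp(30n ln x − 8x) and set f(x) = 30n ln x − 8x. Then f'(x) = 30n/x − 8 = 0 at x* = 30n/8, and f''(x*) = −30n/x*^2 = −8^2/(30n). Laplace's method (interior maximum) gives
  I(n) ~ e^(f(x*)) · sqrt(2π / |f''(x*)|)
        = exp(30n ln(30n/8) − 30n) · sqrt(2π · 30n / 8^2)
        = (30n/8)^(30n) e^(−30n) · sqrt(2π·30n) / 8
        = (sqrt(2π·30n) / 8) · (30n/(8e))^(30n).
This matches Γ(30n+1)/8^(30n+1) with Stirling applied to Γ.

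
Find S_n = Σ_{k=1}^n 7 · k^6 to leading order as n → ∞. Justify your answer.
S_n ~ n^7

By integral comparison (Euler-Maclaurin), Σ_{k=1}^n 7 · k^6 = 7 · ∫_0^n x^6 dx + O(n^6) = 7 · n^7/7 = n^7 + O(n^6). (Equivalently, Faulhaber's formula gives the same leading term.)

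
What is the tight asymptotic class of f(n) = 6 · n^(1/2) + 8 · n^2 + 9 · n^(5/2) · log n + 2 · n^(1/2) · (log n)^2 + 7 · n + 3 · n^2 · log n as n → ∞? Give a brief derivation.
f(n) ∈ Θ(n^(5/2) · log n)

Compare the terms by growth order. For large n, n^a · (log n)^b dominates n^a' · (log n)^b' iff a > a', or (a = a' and b > b'). Ranking the 6 terms shows the dominant one is 9 · n^(5/2) · log n. Hence f(n) ∈ Θ(n^(5/2) · log n).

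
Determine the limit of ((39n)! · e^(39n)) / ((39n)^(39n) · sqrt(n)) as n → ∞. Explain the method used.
lim = sqrt(2π·39)

Stirling: (39n)! ~ sqrt(2π·39n) · (39n/e)^(39n). Hence
  (39n)! · e^(39n) / (39n)^(39n) ~ sqrt(2π·39n).
Dividing by sqrt(n): sqrt(2π·39n) / sqrt(n) = sqrt(2π·39) · n^((1−1)/2), so the limit is sqrt(2π·39).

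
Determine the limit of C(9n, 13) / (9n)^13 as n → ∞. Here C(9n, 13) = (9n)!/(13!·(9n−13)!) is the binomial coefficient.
lim = 1/13! = 1/6227020800

With N = 9n → ∞: C(N, 13) / N^13 = [N(N−1)…(N−12)] / (13! · N^13) = (1/13!) · 1 · (1 − 1/(9n)) · … · (1 − 12/(9n)). Each factor → 1 as N → ∞, so the limit is 1/13! = 1/6227020800.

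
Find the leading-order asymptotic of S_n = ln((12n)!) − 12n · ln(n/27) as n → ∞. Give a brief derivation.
S_n ~ 12n · (ln 324 − 1) + O(ln n)

Stirling: ln((12n)!) = 12n ln(12n) − 12n + O(ln n).
  S_n = 12n ln(12n) − 12n − 12n ln(n/27) + O(ln n)
      = 12n ln(12n) − 12n ln n + 12n ln 27 − 12n + O(ln n)
      = 12n ln 12 + 12n ln 27 − 12n + O(ln n)
      = 12n (ln 324 − 1) + O(ln n).
Numerically ln(324) − 1 ≈ 4.7807.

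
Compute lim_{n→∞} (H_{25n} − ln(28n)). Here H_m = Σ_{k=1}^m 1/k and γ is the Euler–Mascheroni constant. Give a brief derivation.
lim = ln(25/28) + γ

By Euler-Maclaurin, H_m = ln m + γ + O(1/m). So
  H_{25n} − ln(28n) = ln(25n) + γ − ln(28n) + O(1/n)
                       = ln(25/28) + γ + O(1/n).
Hence the limit is ln(25/28) + γ.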